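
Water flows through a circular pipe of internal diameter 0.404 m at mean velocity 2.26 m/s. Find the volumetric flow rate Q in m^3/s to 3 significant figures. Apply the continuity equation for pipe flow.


Approach: apply the continuity equation for pipe flow, Q = A * v with A = pi*(D/2)^2.
A = pi*(0.404/2)^2 = 0.12819 m^2
Q = 0.12819 * 2.26 = 0.290 m^3/s
Therefore the volumetric flow rate Q = 0.290 m^3/s.


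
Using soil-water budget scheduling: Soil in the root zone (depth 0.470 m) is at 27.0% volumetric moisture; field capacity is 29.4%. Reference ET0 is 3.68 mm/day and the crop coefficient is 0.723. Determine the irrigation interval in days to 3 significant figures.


Approach: apply soil-water budget scheduling, SMD = (FC-theta)/100*depth*1000; ETc = ET0*Kc; interval = SMD/ETc.
Step 1 — soil moisture deficit:
  SMD = (29.4 - 27.0)/100 * 0.470 * 1000 = 11.280 mm
Step 2 — daily crop ET (ETc = ET0*Kc):
  ETc = 3.68 * 0.723 = 2.6606 mm/day
Step 3 — irrigation interval (SMD/ETc):
  interval = 11.280 / 2.6606 = 4.24 days
Therefore the irrigation interval = 4.24 days.


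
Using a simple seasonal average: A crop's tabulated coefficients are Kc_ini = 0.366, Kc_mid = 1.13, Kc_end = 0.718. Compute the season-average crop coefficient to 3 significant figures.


Approach: apply a simple seasonal average, Kc_avg = (Kc_ini + Kc_mid + Kc_end)/3.
Kc_avg = (0.366 + 1.13 + 0.718)/3 = 0.738
Therefore the season-average crop coefficient = 0.738.


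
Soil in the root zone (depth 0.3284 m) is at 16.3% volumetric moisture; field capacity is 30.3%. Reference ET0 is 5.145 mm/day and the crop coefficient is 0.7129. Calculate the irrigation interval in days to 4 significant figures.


Approach: apply soil-water budget scheduling, SMD = (FC-theta)/100*depth*1000; ETc = ET0*Kc; interval = SMD/ETc.
Step 1 — soil moisture deficit:
  SMD = (30.3 - 16.3)/100 * 0.3284 * 1000 = 45.9760 mm
Step 2 — daily crop ET (ETc = ET0*Kc):
  ETc = 5.145 * 0.7129 = 3.66787 mm/day
Step 3 — irrigation interval (SMD/ETc):
  interval = 45.9760 / 3.66787 = 12.53 days
Therefore the irrigation interval = 12.53 days.


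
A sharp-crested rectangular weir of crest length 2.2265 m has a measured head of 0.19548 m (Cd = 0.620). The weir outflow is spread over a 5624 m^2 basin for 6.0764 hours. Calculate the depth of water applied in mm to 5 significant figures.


Approach: apply the rectangular weir equation with a volume-to-depth conversion, Q = (2/3)*Cd*L*sqrt(2g)*H^1.5; d = Q*t/A * 1000.
Step 1 — weir discharge:
  Q = (2/3)*0.620*2.2265*sqrt(2*9.81)*0.19548^1.5 = 0.3523109 m^3/s
Step 2 — volume: V = 0.3523109 * 6.0764*3600 = 7706.816 m^3
Step 3 — depth: d = V/A * 1000 = 7706.816/5624 * 1000 = 1370.3 mm
Therefore the depth of water applied = 1370.3 mm.


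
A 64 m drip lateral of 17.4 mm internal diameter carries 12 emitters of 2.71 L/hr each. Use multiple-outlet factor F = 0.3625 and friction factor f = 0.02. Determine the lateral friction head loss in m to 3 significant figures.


Approach: apply Darcy-Weisbach with the multiple-outlet F-factor, Q = n*q/(3600*1000) m^3/s; v = Q/A; hf = F*f*(L/D)*(v^2/(2g)).
Q = 12*2.71/(3600*1000) = 9.0333e-06 m^3/s
A = pi*(17.4e-3/2)^2 = 2.3779e-04 m^2, so v = Q/A = 0.037989 m/s
hf = 0.3625*0.02*(64/0.0174)*(0.037989^2/(2*9.81)) = 0.00196 m
Therefore the lateral friction head loss = 0.00196 m.


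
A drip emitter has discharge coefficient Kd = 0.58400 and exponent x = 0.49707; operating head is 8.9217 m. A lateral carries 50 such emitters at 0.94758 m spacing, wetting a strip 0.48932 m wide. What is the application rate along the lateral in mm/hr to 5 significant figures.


Approach: apply the emitter equation with a lateral mass balance, q = Kd*h^x; Q = n*q; rate = Q/(n*spacing*width).
Step 1 — single emitter flow (q = Kd*h^x):
  q = 0.58400 * 8.9217^0.49707 = 1.733213 L/hr
Step 2 — total lateral flow: Q = 50 * 1.733213 = 86.66063 L/hr
Step 3 — wetted area: A = 50 * 0.94758 * 0.48932 = 23.18349 m^2
Step 4 — application rate: Q/A = 86.66063/23.18349 = 3.7380 mm/hr
Therefore the application rate along the lateral = 3.7380 mm/hr.


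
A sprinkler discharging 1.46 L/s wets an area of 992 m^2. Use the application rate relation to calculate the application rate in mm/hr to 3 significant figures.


Approach: apply the application rate relation, rate = (Q/A)*3600.
rate = (1.46 / 992) * 3600 = 5.30 mm/hr
Therefore the application rate = 5.30 mm/hr.


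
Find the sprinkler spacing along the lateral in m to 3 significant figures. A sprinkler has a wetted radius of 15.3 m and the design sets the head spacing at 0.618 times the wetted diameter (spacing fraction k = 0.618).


Approach: apply the sprinkler spacing rule (spacing as a fraction of wetted diameter), S = k*(2*R).
S = 0.618 * (2 * 15.3) = 18.9 m
Therefore the sprinkler spacing along the lateral = 18.9 m.


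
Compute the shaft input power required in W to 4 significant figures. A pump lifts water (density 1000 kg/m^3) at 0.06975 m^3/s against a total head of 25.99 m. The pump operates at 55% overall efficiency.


Approach: apply hydraulic power then efficiency conversion, P = rho*g*Q*H; P_in = P/eta.
Step 1 — hydraulic power (P = rho*g*Q*H):
  P = 1000 * 9.81 * 0.06975 * 25.99 = 17783.6 W
Step 2 — input power: P_in = P/eta = 17783.6 / 0.55 = 32330 W
Therefore the shaft input power required = 32330 W.


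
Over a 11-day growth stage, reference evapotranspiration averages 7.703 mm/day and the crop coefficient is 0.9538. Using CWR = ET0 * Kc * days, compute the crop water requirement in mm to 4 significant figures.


CWR = 7.703 * 0.9538 * 11 = 80.82 mm
Therefore the crop water requirement = 80.82 mm.


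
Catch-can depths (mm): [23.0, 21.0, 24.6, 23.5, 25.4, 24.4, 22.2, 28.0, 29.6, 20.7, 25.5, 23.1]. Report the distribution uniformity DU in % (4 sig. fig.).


Approach: apply the low-quarter distribution uniformity, DU = (mean of lowest quarter of readings / overall mean)*100.
sorted lowest 3 of 12: [20.7, 21.0, 22.2] -> mean = 21.3000 mm
overall mean = 24.2500 mm
DU = (21.3000/24.2500)*100 = 87.84 %
Therefore the distribution uniformity DU = 87.84 %.


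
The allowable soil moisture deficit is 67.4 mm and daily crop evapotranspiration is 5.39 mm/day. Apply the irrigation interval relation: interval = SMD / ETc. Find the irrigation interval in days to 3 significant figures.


interval = 67.4 / 5.39 = 12.5 days
Therefore the irrigation interval = 12.5 days.


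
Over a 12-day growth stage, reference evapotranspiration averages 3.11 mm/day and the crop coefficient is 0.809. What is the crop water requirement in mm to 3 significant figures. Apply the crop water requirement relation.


Approach: apply the crop water requirement relation, CWR = ET0 * Kc * days.
CWR = 3.11 * 0.809 * 12 = 30.2 mm
Therefore the crop water requirement = 30.2 mm.


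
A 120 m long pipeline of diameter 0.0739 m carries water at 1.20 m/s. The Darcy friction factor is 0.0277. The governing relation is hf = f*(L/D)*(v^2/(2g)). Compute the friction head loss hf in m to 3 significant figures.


hf = 0.0277 * (120/0.0739) * (1.20^2 / (2*9.81))
hf = 3.30 m
Therefore the friction head loss hf = 3.30 m.


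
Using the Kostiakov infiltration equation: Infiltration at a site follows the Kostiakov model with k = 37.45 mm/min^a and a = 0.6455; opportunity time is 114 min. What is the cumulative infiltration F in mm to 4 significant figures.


Approach: apply the Kostiakov infiltration equation, F = k*t^a.
F = 37.45 * 114^0.6455 = 796.5 mm
Therefore the cumulative infiltration F = 796.5 mm.


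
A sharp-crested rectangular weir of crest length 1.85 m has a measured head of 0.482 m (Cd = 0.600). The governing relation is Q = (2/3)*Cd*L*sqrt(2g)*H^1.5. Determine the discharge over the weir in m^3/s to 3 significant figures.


Q = (2/3)*0.600*1.85*sqrt(2*9.81)*0.482^1.5 = 1.10 m^3/s
Therefore the discharge over the weir = 1.10 m^3/s.


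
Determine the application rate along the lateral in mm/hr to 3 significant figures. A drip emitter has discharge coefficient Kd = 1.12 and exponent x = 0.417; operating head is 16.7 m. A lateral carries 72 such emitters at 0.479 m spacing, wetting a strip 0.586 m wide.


Approach: apply the emitter equation with a lateral mass balance, q = Kd*h^x; Q = n*q; rate = Q/(n*spacing*width).
Step 1 — single emitter flow (q = Kd*h^x):
  q = 1.12 * 16.7^0.417 = 3.6232 L/hr
Step 2 — total lateral flow: Q = 72 * 3.6232 = 260.87 L/hr
Step 3 — wetted area: A = 72 * 0.479 * 0.586 = 20.210 m^2
Step 4 — application rate: Q/A = 260.87/20.210 = 12.9 mm/hr
Therefore the application rate along the lateral = 12.9 mm/hr.


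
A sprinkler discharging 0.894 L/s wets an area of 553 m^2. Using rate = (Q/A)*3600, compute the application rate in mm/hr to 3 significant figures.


rate = (0.894 / 553) * 3600 = 5.82 mm/hr
Therefore the application rate = 5.82 mm/hr.


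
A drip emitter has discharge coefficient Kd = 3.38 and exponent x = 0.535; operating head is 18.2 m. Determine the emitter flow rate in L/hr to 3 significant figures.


Approach: apply the emitter characteristic equation, q = Kd * h^x.
q = 3.38 * 18.2^0.535 = 16.0 L/hr
Therefore the emitter flow rate = 16.0 L/hr.


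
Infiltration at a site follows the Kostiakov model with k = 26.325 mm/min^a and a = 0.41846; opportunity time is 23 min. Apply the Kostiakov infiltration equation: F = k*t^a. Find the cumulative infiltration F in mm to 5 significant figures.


F = 26.325 * 23^0.41846 = 97.768 mm
Therefore the cumulative infiltration F = 97.768 mm.


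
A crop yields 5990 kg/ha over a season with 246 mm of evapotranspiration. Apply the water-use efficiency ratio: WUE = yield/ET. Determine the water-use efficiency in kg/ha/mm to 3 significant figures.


WUE = 5990 / 246 = 24.3 kg/ha/mm
Therefore the water-use efficiency = 24.3 kg/ha/mm.


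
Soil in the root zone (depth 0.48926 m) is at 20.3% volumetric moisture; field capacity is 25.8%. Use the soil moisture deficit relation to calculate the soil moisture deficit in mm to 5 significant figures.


Approach: apply the soil moisture deficit relation, SMD = (FC - theta)/100 * depth * 1000.
SMD = (25.8 - 20.3)/100 * 0.48926 * 1000 = 26.909 mm
Therefore the soil moisture deficit = 26.909 mm.


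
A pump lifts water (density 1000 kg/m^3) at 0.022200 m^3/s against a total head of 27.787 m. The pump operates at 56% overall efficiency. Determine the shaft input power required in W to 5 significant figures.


Approach: apply hydraulic power then efficiency conversion, P = rho*g*Q*H; P_in = P/eta.
Step 1 — hydraulic power (P = rho*g*Q*H):
  P = 1000 * 9.81 * 0.022200 * 27.787 = 6051.508 W
Step 2 — input power: P_in = P/eta = 6051.508 / 0.56 = 10806 W
Therefore the shaft input power required = 10806 W.


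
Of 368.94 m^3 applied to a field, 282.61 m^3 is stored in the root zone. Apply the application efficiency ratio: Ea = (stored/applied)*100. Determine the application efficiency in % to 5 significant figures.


Ea = (282.61/368.94)*100 = 76.601 %
Therefore the application efficiency = 76.601 %.


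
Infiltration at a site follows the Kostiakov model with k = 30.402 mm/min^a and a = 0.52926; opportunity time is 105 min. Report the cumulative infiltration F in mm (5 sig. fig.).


Approach: apply the Kostiakov infiltration equation, F = k*t^a.
F = 30.402 * 105^0.52926 = 356.97 mm
Therefore the cumulative infiltration F = 356.97 mm.


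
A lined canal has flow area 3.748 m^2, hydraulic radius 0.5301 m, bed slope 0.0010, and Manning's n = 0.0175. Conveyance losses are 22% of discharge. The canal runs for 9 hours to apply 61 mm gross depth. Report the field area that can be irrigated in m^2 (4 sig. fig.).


Approach: apply Manning's equation with a conveyance and depth budget, Q = (1/n)*A*R^(2/3)*S^(1/2); Q_field = Q*(1-loss); Area = Q_field*t/(d/1000).
Step 1 — canal discharge (Manning's equation):
  Q = (1/0.0175) * 3.748 * 0.5301^(2/3) * 0.0010^(1/2) = 4.43609 m^3/s
Step 2 — delivered flow: Q_field = 4.43609*(1 - 22/100) = 3.46015 m^3/s
Step 3 — volume delivered: V = 3.46015 * 9*3600 = 112109 m^3
Step 4 — area served: A = V / (depth/1000) = 112109 / 0.061 = 1838000 m^2
Therefore the field area that can be irrigated = 1838000 m^2.


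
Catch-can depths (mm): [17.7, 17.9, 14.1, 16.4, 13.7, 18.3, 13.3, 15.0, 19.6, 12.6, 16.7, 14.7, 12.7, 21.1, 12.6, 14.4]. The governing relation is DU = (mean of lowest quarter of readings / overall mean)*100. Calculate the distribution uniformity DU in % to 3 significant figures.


sorted lowest 4 of 16: [12.6, 12.6, 12.7, 13.3] -> mean = 12.800 mm
overall mean = 15.675 mm
DU = (12.800/15.675)*100 = 81.7 %
Therefore the distribution uniformity DU = 81.7 %.


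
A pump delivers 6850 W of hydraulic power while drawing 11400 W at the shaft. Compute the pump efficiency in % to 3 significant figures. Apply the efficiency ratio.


Approach: apply the efficiency ratio, eta = (P_out/P_in)*100.
eta = (6850 / 11400) * 100 = 60.1 %
Therefore the pump efficiency = 60.1 %.


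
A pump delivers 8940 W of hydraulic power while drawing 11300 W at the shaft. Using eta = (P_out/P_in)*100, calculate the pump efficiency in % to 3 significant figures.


eta = (8940 / 11300) * 100 = 79.1 %
Therefore the pump efficiency = 79.1 %.


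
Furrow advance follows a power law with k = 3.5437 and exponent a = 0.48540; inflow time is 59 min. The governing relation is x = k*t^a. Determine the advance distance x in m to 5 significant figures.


x = 3.5437 * 59^0.48540 = 25.647 m
Therefore the advance distance x = 25.647 m.


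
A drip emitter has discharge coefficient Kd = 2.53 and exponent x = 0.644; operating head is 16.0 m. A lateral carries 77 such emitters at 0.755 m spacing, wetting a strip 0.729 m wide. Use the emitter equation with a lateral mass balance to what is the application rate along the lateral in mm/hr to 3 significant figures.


Approach: apply the emitter equation with a lateral mass balance, q = Kd*h^x; Q = n*q; rate = Q/(n*spacing*width).
Step 1 — single emitter flow (q = Kd*h^x):
  q = 2.53 * 16.0^0.644 = 15.086 L/hr
Step 2 — total lateral flow: Q = 77 * 15.086 = 1161.6 L/hr
Step 3 — wetted area: A = 77 * 0.755 * 0.729 = 42.380 m^2
Step 4 — application rate: Q/A = 1161.6/42.380 = 27.4 mm/hr
Therefore the application rate along the lateral = 27.4 mm/hr.


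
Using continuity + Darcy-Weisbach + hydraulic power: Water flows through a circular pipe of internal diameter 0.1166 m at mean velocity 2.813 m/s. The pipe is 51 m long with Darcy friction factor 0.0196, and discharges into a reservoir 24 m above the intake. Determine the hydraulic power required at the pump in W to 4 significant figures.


Approach: apply continuity + Darcy-Weisbach + hydraulic power, Q = A*v; hf = f*(L/D)*(v^2/(2g)); H = static + hf; P = rho*g*Q*H.
Step 1 — flow rate (continuity, Q = A*v):
  A = pi*(0.1166/2)^2 = 0.0106779 m^2
  Q = 0.0106779 * 2.813 = 0.0300370 m^3/s
Step 2 — friction head loss (Darcy-Weisbach):
  hf = 0.0196 * (51/0.1166) * (2.813^2 / (2*9.81))
  hf = 3.45755 m
Step 3 — total head: H = 24 + 3.45755 = 27.4575 m
Step 4 — hydraulic power (P = rho*g*Q*H):
  P = 1000 * 9.81 * 0.0300370 * 27.4575 = 8091 W
Therefore the hydraulic power required at the pump = 8091 W.


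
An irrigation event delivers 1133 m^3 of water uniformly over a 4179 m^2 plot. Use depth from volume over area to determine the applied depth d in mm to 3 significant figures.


Approach: apply depth from volume over area, d = (V/A)*1000.
d = (1133 / 4179) * 1000 = 271 mm
Therefore the applied depth d = 271 mm.


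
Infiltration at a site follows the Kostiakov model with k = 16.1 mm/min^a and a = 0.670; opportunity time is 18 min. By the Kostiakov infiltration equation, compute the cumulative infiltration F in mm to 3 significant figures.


Approach: apply the Kostiakov infiltration equation, F = k*t^a.
F = 16.1 * 18^0.670 = 112 mm
Therefore the cumulative infiltration F = 112 mm.


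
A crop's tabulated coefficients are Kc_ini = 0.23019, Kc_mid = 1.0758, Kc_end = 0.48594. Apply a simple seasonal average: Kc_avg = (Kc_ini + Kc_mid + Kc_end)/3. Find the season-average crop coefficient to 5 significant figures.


Kc_avg = (0.23019 + 1.0758 + 0.48594)/3 = 0.59731
Therefore the season-average crop coefficient = 0.59731.


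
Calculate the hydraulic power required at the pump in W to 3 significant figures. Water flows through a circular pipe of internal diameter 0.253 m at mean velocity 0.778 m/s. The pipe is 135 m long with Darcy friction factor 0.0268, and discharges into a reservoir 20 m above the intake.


Approach: apply continuity + Darcy-Weisbach + hydraulic power, Q = A*v; hf = f*(L/D)*(v^2/(2g)); H = static + hf; P = rho*g*Q*H.
Step 1 — flow rate (continuity, Q = A*v):
  A = pi*(0.253/2)^2 = 0.050273 m^2
  Q = 0.050273 * 0.778 = 0.039112 m^3/s
Step 2 — friction head loss (Darcy-Weisbach):
  hf = 0.0268 * (135/0.253) * (0.778^2 / (2*9.81))
  hf = 0.44117 m
Step 3 — total head: H = 20 + 0.44117 = 20.441 m
Step 4 — hydraulic power (P = rho*g*Q*H):
  P = 1000 * 9.81 * 0.039112 * 20.441 = 7840 W
Therefore the hydraulic power required at the pump = 7840 W.


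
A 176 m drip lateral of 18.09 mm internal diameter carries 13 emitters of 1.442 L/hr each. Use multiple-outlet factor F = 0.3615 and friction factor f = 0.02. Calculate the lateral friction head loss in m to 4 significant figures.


Approach: apply Darcy-Weisbach with the multiple-outlet F-factor, Q = n*q/(3600*1000) m^3/s; v = Q/A; hf = F*f*(L/D)*(v^2/(2g)).
Q = 13*1.442/(3600*1000) = 5.20722e-06 m^3/s
A = pi*(18.09e-3/2)^2 = 2.57020e-04 m^2, so v = Q/A = 0.0202600 m/s
hf = 0.3615*0.02*(176/0.01809)*(0.0202600^2/(2*9.81)) = 0.001472 m
Therefore the lateral friction head loss = 0.001472 m.


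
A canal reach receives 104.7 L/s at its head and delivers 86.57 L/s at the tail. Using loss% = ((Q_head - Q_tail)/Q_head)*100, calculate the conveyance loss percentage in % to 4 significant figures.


loss = ((104.7 - 86.57)/104.7)*100 = 17.32 %
Therefore the conveyance loss percentage = 17.32 %.


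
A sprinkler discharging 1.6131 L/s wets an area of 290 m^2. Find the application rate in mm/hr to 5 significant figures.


Approach: apply the application rate relation, rate = (Q/A)*3600.
rate = (1.6131 / 290) * 3600 = 20.025 mm/hr
Therefore the application rate = 20.025 mm/hr.


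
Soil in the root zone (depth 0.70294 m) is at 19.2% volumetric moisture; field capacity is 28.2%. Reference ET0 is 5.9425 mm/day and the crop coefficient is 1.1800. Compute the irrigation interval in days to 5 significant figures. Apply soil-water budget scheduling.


Approach: apply soil-water budget scheduling, SMD = (FC-theta)/100*depth*1000; ETc = ET0*Kc; interval = SMD/ETc.
Step 1 — soil moisture deficit:
  SMD = (28.2 - 19.2)/100 * 0.70294 * 1000 = 63.26460 mm
Step 2 — daily crop ET (ETc = ET0*Kc):
  ETc = 5.9425 * 1.1800 = 7.012150 mm/day
Step 3 — irrigation interval (SMD/ETc):
  interval = 63.26460 / 7.012150 = 9.0221 days
Therefore the irrigation interval = 9.0221 days.


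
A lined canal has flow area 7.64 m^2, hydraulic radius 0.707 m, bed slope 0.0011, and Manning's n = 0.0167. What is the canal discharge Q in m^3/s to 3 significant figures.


Approach: apply Manning's equation, Q = (1/n)*A*R^(2/3)*S^(1/2).
Q = (1/0.0167) * 7.64 * 0.707^(2/3) * 0.0011^(1/2) = 12.0 m^3/s
Therefore the canal discharge Q = 12.0 m^3/s.


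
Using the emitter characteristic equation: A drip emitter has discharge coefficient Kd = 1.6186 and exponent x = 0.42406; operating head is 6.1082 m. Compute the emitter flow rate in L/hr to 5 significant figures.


Approach: apply the emitter characteristic equation, q = Kd * h^x.
q = 1.6186 * 6.1082^0.42406 = 3.4867 L/hr
Therefore the emitter flow rate = 3.4867 L/hr.


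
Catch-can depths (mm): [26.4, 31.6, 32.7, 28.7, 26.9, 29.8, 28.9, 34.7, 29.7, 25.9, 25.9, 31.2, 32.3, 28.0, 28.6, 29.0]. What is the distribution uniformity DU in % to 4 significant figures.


Approach: apply the low-quarter distribution uniformity, DU = (mean of lowest quarter of readings / overall mean)*100.
sorted lowest 4 of 16: [25.9, 25.9, 26.4, 26.9] -> mean = 26.2750 mm
overall mean = 29.3938 mm
DU = (26.2750/29.3938)*100 = 89.39 %
Therefore the distribution uniformity DU = 89.39 %.


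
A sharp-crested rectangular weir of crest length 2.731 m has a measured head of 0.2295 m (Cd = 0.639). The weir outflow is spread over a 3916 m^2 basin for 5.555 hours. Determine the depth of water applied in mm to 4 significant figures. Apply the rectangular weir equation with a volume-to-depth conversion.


Approach: apply the rectangular weir equation with a volume-to-depth conversion, Q = (2/3)*Cd*L*sqrt(2g)*H^1.5; d = Q*t/A * 1000.
Step 1 — weir discharge:
  Q = (2/3)*0.639*2.731*sqrt(2*9.81)*0.2295^1.5 = 0.566572 m^3/s
Step 2 — volume: V = 0.566572 * 5.555*3600 = 11330.3 m^3
Step 3 — depth: d = V/A * 1000 = 11330.3/3916 * 1000 = 2893 mm
Therefore the depth of water applied = 2893 mm.


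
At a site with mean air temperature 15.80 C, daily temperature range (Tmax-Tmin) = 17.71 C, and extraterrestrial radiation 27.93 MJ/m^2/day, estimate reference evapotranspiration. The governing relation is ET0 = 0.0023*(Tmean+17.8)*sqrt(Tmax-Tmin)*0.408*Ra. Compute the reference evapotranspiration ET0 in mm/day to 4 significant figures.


ET0 = 0.0023*(15.80+17.8)*sqrt(17.71)*0.408*27.93 = 3.706 mm/day
Therefore the reference evapotranspiration ET0 = 3.706 mm/day.


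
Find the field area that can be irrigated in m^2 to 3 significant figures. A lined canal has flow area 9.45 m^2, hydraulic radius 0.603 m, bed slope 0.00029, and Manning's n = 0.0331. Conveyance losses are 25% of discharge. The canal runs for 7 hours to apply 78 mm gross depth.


Approach: apply Manning's equation with a conveyance and depth budget, Q = (1/n)*A*R^(2/3)*S^(1/2); Q_field = Q*(1-loss); Area = Q_field*t/(d/1000).
Step 1 — canal discharge (Manning's equation):
  Q = (1/0.0331) * 9.45 * 0.603^(2/3) * 0.00029^(1/2) = 3.4701 m^3/s
Step 2 — delivered flow: Q_field = 3.4701*(1 - 25/100) = 2.6026 m^3/s
Step 3 — volume delivered: V = 2.6026 * 7*3600 = 65586 m^3
Step 4 — area served: A = V / (depth/1000) = 65586 / 0.078 = 841000 m^2
Therefore the field area that can be irrigated = 841000 m^2.


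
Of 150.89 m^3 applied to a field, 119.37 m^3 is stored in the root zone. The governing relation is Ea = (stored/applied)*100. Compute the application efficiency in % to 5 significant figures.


Ea = (119.37/150.89)*100 = 79.111 %
Therefore the application efficiency = 79.111 %.


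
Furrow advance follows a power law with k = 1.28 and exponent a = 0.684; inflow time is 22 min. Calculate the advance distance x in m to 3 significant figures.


Approach: apply the power-law advance function, x = k*t^a.
x = 1.28 * 22^0.684 = 10.6 m
Therefore the advance distance x = 10.6 m.


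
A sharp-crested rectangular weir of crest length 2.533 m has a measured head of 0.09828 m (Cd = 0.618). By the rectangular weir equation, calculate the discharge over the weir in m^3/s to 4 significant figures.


Approach: apply the rectangular weir equation, Q = (2/3)*Cd*L*sqrt(2g)*H^1.5.
Q = (2/3)*0.618*2.533*sqrt(2*9.81)*0.09828^1.5 = 0.1424 m^3/s
Therefore the discharge over the weir = 0.1424 m^3/s.


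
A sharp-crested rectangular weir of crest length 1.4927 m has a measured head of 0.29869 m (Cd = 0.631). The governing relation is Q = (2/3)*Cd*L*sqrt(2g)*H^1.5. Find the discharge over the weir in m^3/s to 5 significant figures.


Q = (2/3)*0.631*1.4927*sqrt(2*9.81)*0.29869^1.5 = 0.45404 m^3/s
Therefore the discharge over the weir = 0.45404 m^3/s.


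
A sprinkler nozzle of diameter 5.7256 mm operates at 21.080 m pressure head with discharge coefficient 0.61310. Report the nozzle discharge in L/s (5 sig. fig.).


Approach: apply the orifice equation, Q = Cd*A*sqrt(2*g*h), A = pi*(d/2)^2.
A = pi*(5.7256e-3/2)^2 = 2.574731e-05 m^2
Q = 0.61310 * 2.574731e-05 * sqrt(2*9.81*21.080) * 1000 = 0.32103 L/s
Therefore the nozzle discharge = 0.32103 L/s.


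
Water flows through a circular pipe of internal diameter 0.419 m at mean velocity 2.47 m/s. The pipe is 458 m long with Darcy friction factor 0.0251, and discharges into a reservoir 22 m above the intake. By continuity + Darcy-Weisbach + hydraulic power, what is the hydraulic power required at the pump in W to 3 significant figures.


Approach: apply continuity + Darcy-Weisbach + hydraulic power, Q = A*v; hf = f*(L/D)*(v^2/(2g)); H = static + hf; P = rho*g*Q*H.
Step 1 — flow rate (continuity, Q = A*v):
  A = pi*(0.419/2)^2 = 0.13789 m^2
  Q = 0.13789 * 2.47 = 0.34058 m^3/s
Step 2 — friction head loss (Darcy-Weisbach):
  hf = 0.0251 * (458/0.419) * (2.47^2 / (2*9.81))
  hf = 8.5314 m
Step 3 — total head: H = 22 + 8.5314 = 30.531 m
Step 4 — hydraulic power (P = rho*g*Q*H):
  P = 1000 * 9.81 * 0.34058 * 30.531 = 102000 W
Therefore the hydraulic power required at the pump = 102000 W.


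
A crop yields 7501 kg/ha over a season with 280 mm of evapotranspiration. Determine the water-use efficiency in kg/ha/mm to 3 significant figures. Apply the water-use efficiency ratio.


Approach: apply the water-use efficiency ratio, WUE = yield/ET.
WUE = 7501 / 280 = 26.8 kg/ha/mm
Therefore the water-use efficiency = 26.8 kg/ha/mm.


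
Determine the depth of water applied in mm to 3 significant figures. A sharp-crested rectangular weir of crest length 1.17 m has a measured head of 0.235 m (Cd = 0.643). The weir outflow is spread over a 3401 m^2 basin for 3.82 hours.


Approach: apply the rectangular weir equation with a volume-to-depth conversion, Q = (2/3)*Cd*L*sqrt(2g)*H^1.5; d = Q*t/A * 1000.
Step 1 — weir discharge:
  Q = (2/3)*0.643*1.17*sqrt(2*9.81)*0.235^1.5 = 0.25308 m^3/s
Step 2 — volume: V = 0.25308 * 3.82*3600 = 3480.3 m^3
Step 3 — depth: d = V/A * 1000 = 3480.3/3401 * 1000 = 1020 mm
Therefore the depth of water applied = 1020 mm.


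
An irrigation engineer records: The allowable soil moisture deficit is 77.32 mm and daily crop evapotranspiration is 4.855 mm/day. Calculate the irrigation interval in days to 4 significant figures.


Approach: apply the irrigation interval relation, interval = SMD / ETc.
interval = 77.32 / 4.855 = 15.93 days
Therefore the irrigation interval = 15.93 days.


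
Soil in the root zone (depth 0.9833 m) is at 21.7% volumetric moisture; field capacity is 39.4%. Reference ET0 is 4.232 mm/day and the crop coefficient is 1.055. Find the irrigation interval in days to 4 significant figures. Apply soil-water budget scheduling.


Approach: apply soil-water budget scheduling, SMD = (FC-theta)/100*depth*1000; ETc = ET0*Kc; interval = SMD/ETc.
Step 1 — soil moisture deficit:
  SMD = (39.4 - 21.7)/100 * 0.9833 * 1000 = 174.044 mm
Step 2 — daily crop ET (ETc = ET0*Kc):
  ETc = 4.232 * 1.055 = 4.46476 mm/day
Step 3 — irrigation interval (SMD/ETc):
  interval = 174.044 / 4.46476 = 38.98 days
Therefore the irrigation interval = 38.98 days.


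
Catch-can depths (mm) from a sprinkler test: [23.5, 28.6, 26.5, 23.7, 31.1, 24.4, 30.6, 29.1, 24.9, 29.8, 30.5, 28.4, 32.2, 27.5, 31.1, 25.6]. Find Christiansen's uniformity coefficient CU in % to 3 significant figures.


Approach: apply Christiansen's uniformity coefficient, CU = (1 - mean_abs_deviation/mean)*100.
mean = 27.969 mm
mean |d_i - mean| = 2.4602 mm
CU = (1 - 2.4602/27.969)*100 = 91.2 %
Therefore Christiansen's uniformity coefficient CU = 91.2 %.


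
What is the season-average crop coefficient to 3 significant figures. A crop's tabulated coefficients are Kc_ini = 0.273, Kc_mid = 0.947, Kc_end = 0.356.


Approach: apply a simple seasonal average, Kc_avg = (Kc_ini + Kc_mid + Kc_end)/3.
Kc_avg = (0.273 + 0.947 + 0.356)/3 = 0.525
Therefore the season-average crop coefficient = 0.525.


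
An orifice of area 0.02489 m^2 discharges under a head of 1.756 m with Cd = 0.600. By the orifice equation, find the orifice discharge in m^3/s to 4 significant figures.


Approach: apply the orifice equation, Q = Cd*A*sqrt(2*g*h).
Q = 0.600 * 0.02489 * sqrt(2*9.81*1.756) = 0.08766 m^3/s
Therefore the orifice discharge = 0.08766 m^3/s.


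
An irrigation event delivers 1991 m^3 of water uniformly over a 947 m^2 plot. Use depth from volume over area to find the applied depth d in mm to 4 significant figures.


Approach: apply depth from volume over area, d = (V/A)*1000.
d = (1991 / 947) * 1000 = 2102 mm
Therefore the applied depth d = 2102 mm.


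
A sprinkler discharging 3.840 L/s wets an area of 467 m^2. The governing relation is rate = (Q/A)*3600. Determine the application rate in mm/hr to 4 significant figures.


rate = (3.840 / 467) * 3600 = 29.60 mm/hr
Therefore the application rate = 29.60 mm/hr.


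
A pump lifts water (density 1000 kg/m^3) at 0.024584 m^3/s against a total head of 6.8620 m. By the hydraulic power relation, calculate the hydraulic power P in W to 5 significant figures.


Approach: apply the hydraulic power relation, P = rho*g*Q*H.
P = 1000 * 9.81 * 0.024584 * 6.8620 = 1654.9 W
Therefore the hydraulic power P = 1654.9 W.


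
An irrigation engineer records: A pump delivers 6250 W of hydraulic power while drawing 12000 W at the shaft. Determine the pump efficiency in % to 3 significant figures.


Approach: apply the efficiency ratio, eta = (P_out/P_in)*100.
eta = (6250 / 12000) * 100 = 52.1 %
Therefore the pump efficiency = 52.1 %.


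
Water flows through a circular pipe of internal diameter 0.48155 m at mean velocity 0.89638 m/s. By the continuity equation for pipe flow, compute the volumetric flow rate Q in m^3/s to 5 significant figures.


Approach: apply the continuity equation for pipe flow, Q = A * v with A = pi*(D/2)^2.
A = pi*(0.48155/2)^2 = 0.1821263 m^2
Q = 0.1821263 * 0.89638 = 0.16325 m^3/s
Therefore the volumetric flow rate Q = 0.16325 m^3/s.


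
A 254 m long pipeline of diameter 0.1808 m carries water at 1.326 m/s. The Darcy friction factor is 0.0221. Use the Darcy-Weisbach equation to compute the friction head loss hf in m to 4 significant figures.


Approach: apply the Darcy-Weisbach equation, hf = f*(L/D)*(v^2/(2g)).
hf = 0.0221 * (254/0.1808) * (1.326^2 / (2*9.81))
hf = 2.782 m
Therefore the friction head loss hf = 2.782 m.


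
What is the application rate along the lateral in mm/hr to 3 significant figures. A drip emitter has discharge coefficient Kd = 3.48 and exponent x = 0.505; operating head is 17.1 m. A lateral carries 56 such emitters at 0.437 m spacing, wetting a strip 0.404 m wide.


Approach: apply the emitter equation with a lateral mass balance, q = Kd*h^x; Q = n*q; rate = Q/(n*spacing*width).
Step 1 — single emitter flow (q = Kd*h^x):
  q = 3.48 * 17.1^0.505 = 14.596 L/hr
Step 2 — total lateral flow: Q = 56 * 14.596 = 817.39 L/hr
Step 3 — wetted area: A = 56 * 0.437 * 0.404 = 9.8867 m^2
Step 4 — application rate: Q/A = 817.39/9.8867 = 82.7 mm/hr
Therefore the application rate along the lateral = 82.7 mm/hr.


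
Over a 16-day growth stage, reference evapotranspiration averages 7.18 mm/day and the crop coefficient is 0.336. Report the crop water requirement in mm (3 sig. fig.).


Approach: apply the crop water requirement relation, CWR = ET0 * Kc * days.
CWR = 7.18 * 0.336 * 16 = 38.6 mm
Therefore the crop water requirement = 38.6 mm.


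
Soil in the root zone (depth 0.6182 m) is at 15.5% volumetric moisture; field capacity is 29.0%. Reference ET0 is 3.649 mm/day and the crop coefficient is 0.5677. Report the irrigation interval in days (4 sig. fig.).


Approach: apply soil-water budget scheduling, SMD = (FC-theta)/100*depth*1000; ETc = ET0*Kc; interval = SMD/ETc.
Step 1 — soil moisture deficit:
  SMD = (29.0 - 15.5)/100 * 0.6182 * 1000 = 83.4570 mm
Step 2 — daily crop ET (ETc = ET0*Kc):
  ETc = 3.649 * 0.5677 = 2.07154 mm/day
Step 3 — irrigation interval (SMD/ETc):
  interval = 83.4570 / 2.07154 = 40.29 days
Therefore the irrigation interval = 40.29 days.


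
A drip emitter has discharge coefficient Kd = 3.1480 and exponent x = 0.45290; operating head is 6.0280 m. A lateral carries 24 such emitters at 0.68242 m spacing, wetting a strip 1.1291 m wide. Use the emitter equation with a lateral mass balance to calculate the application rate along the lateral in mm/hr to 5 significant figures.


Approach: apply the emitter equation with a lateral mass balance, q = Kd*h^x; Q = n*q; rate = Q/(n*spacing*width).
Step 1 — single emitter flow (q = Kd*h^x):
  q = 3.1480 * 6.0280^0.45290 = 7.101910 L/hr
Step 2 — total lateral flow: Q = 24 * 7.101910 = 170.4458 L/hr
Step 3 — wetted area: A = 24 * 0.68242 * 1.1291 = 18.49249 m^2
Step 4 — application rate: Q/A = 170.4458/18.49249 = 9.2170 mm/hr
Therefore the application rate along the lateral = 9.2170 mm/hr.


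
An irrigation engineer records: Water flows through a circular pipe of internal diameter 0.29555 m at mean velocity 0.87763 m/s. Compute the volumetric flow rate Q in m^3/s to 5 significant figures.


Approach: apply the continuity equation for pipe flow, Q = A * v with A = pi*(D/2)^2.
A = pi*(0.29555/2)^2 = 0.06860437 m^2
Q = 0.06860437 * 0.87763 = 0.060209 m^3/s
Therefore the volumetric flow rate Q = 0.060209 m^3/s.


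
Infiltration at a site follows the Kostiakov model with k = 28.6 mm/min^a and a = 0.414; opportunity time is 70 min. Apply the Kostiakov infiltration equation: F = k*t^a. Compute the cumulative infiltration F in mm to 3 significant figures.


F = 28.6 * 70^0.414 = 166 mm
Therefore the cumulative infiltration F = 166 mm.


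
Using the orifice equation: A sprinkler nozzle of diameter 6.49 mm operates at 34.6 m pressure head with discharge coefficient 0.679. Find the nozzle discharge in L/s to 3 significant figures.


Approach: apply the orifice equation, Q = Cd*A*sqrt(2*g*h), A = pi*(d/2)^2.
A = pi*(6.49e-3/2)^2 = 3.3081e-05 m^2
Q = 0.679 * 3.3081e-05 * sqrt(2*9.81*34.6) * 1000 = 0.585 L/s
Therefore the nozzle discharge = 0.585 L/s.


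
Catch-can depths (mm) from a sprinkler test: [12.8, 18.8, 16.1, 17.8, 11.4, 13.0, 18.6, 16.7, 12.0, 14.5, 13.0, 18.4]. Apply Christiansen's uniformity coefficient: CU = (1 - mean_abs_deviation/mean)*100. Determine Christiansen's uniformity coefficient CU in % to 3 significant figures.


mean = 15.258 mm
mean |d_i - mean| = 2.4750 mm
CU = (1 - 2.4750/15.258)*100 = 83.8 %
Therefore Christiansen's uniformity coefficient CU = 83.8 %.


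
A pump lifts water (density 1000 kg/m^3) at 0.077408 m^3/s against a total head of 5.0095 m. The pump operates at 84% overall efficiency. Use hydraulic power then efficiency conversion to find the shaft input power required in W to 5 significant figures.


Approach: apply hydraulic power then efficiency conversion, P = rho*g*Q*H; P_in = P/eta.
Step 1 — hydraulic power (P = rho*g*Q*H):
  P = 1000 * 9.81 * 0.077408 * 5.0095 = 3804.076 W
Step 2 — input power: P_in = P/eta = 3804.076 / 0.84 = 4528.7 W
Therefore the shaft input power required = 4528.7 W.


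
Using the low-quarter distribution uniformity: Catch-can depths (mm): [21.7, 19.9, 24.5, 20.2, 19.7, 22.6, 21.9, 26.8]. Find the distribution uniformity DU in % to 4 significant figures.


Approach: apply the low-quarter distribution uniformity, DU = (mean of lowest quarter of readings / overall mean)*100.
sorted lowest 2 of 8: [19.7, 19.9] -> mean = 19.8000 mm
overall mean = 22.1625 mm
DU = (19.8000/22.1625)*100 = 89.34 %
Therefore the distribution uniformity DU = 89.34 %.


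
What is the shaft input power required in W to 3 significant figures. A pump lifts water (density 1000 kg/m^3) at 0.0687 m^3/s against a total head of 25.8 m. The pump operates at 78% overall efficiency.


Approach: apply hydraulic power then efficiency conversion, P = rho*g*Q*H; P_in = P/eta.
Step 1 — hydraulic power (P = rho*g*Q*H):
  P = 1000 * 9.81 * 0.0687 * 25.8 = 17388 W
Step 2 — input power: P_in = P/eta = 17388 / 0.78 = 22300 W
Therefore the shaft input power required = 22300 W.


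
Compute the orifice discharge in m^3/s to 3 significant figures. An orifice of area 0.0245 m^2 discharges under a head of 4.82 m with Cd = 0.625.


Approach: apply the orifice equation, Q = Cd*A*sqrt(2*g*h).
Q = 0.625 * 0.0245 * sqrt(2*9.81*4.82) = 0.149 m^3/s
Therefore the orifice discharge = 0.149 m^3/s.


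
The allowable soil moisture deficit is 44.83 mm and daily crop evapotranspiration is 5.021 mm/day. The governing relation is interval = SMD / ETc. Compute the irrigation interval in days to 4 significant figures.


interval = 44.83 / 5.021 = 8.929 days
Therefore the irrigation interval = 8.929 days.


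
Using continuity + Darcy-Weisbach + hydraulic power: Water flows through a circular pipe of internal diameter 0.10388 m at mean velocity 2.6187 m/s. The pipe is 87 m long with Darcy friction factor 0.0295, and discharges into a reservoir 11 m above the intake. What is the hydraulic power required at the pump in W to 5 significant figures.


Approach: apply continuity + Darcy-Weisbach + hydraulic power, Q = A*v; hf = f*(L/D)*(v^2/(2g)); H = static + hf; P = rho*g*Q*H.
Step 1 — flow rate (continuity, Q = A*v):
  A = pi*(0.10388/2)^2 = 0.008475274 m^2
  Q = 0.008475274 * 2.6187 = 0.02219420 m^3/s
Step 2 — friction head loss (Darcy-Weisbach):
  hf = 0.0295 * (87/0.10388) * (2.6187^2 / (2*9.81))
  hf = 8.635387 m
Step 3 — total head: H = 11 + 8.635387 = 19.63539 m
Step 4 — hydraulic power (P = rho*g*Q*H):
  P = 1000 * 9.81 * 0.02219420 * 19.63539 = 4275.1 W
Therefore the hydraulic power required at the pump = 4275.1 W.


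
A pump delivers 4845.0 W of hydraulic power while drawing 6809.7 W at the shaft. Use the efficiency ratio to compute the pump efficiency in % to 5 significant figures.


Approach: apply the efficiency ratio, eta = (P_out/P_in)*100.
eta = (4845.0 / 6809.7) * 100 = 71.149 %
Therefore the pump efficiency = 71.149 %.


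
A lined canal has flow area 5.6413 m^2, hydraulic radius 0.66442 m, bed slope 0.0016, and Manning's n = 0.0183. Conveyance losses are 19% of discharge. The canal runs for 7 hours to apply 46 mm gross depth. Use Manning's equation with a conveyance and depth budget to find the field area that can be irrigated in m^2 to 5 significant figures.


Approach: apply Manning's equation with a conveyance and depth budget, Q = (1/n)*A*R^(2/3)*S^(1/2); Q_field = Q*(1-loss); Area = Q_field*t/(d/1000).
Step 1 — canal discharge (Manning's equation):
  Q = (1/0.0183) * 5.6413 * 0.66442^(2/3) * 0.0016^(1/2) = 9.388940 m^3/s
Step 2 — delivered flow: Q_field = 9.388940*(1 - 19/100) = 7.605041 m^3/s
Step 3 — volume delivered: V = 7.605041 * 7*3600 = 191647.0 m^3
Step 4 — area served: A = V / (depth/1000) = 191647.0 / 0.046 = 4166200 m^2
Therefore the field area that can be irrigated = 4166200 m^2.


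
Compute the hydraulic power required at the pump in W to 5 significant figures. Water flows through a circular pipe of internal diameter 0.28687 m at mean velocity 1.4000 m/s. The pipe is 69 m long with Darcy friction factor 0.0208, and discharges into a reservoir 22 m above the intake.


Approach: apply continuity + Darcy-Weisbach + hydraulic power, Q = A*v; hf = f*(L/D)*(v^2/(2g)); H = static + hf; P = rho*g*Q*H.
Step 1 — flow rate (continuity, Q = A*v):
  A = pi*(0.28687/2)^2 = 0.06463387 m^2
  Q = 0.06463387 * 1.4000 = 0.09048742 m^3/s
Step 2 — friction head loss (Darcy-Weisbach):
  hf = 0.0208 * (69/0.28687) * (1.4000^2 / (2*9.81))
  hf = 0.4997863 m
Step 3 — total head: H = 22 + 0.4997863 = 22.49979 m
Step 4 — hydraulic power (P = rho*g*Q*H):
  P = 1000 * 9.81 * 0.09048742 * 22.49979 = 19973 W
Therefore the hydraulic power required at the pump = 19973 W.


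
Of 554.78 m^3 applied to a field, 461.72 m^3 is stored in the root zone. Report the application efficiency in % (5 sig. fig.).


Approach: apply the application efficiency ratio, Ea = (stored/applied)*100.
Ea = (461.72/554.78)*100 = 83.226 %
Therefore the application efficiency = 83.226 %.


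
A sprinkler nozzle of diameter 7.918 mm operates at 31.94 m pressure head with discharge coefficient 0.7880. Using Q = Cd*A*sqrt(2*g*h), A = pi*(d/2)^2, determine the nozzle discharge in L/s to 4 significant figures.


A = pi*(7.918e-3/2)^2 = 4.92403e-05 m^2
Q = 0.7880 * 4.92403e-05 * sqrt(2*9.81*31.94) * 1000 = 0.9713 L/s
Therefore the nozzle discharge = 0.9713 L/s.
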